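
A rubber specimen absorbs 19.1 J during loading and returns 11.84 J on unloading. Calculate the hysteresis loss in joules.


Hysteresis loss = loading - unloading
= 19.1 - 11.84
= 7.26 J

7.26 J


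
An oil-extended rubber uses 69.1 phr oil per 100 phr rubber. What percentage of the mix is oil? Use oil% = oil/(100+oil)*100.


Oil % = oil / (100 + oil) * 100
= 69.1 / (100 + 69.1) * 100
= 69.1 / 169.1 * 100
= 40.86%

40.86%


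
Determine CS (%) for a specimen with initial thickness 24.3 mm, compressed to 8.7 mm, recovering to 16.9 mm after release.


CS = (t0 - recovered) / (t0 - ts) * 100
= (24.3 - 16.9) / (24.3 - 8.7) * 100
= 7.4 / 15.6 * 100
= 47.4%

47.4%


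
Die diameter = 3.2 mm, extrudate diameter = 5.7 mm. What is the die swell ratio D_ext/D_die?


Die swell ratio = D_extrudate / D_die
= 5.7 / 3.2
= 1.781

Die swell = 1.781


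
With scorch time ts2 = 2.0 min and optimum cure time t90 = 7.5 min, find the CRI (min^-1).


CRI = 100 / (t90 - ts2)
= 100 / (7.5 - 2.0)
= 100 / 5.5
= 18.18 min^-1

18.18 min^-1


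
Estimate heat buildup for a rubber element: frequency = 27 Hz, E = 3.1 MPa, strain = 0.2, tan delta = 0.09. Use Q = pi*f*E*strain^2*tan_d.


Q = pi * f * E * strain^2 * tan_d
= pi * 27 * 3.1 * 0.2^2 * 0.09
= pi * 27 * 3.1 * 0.0400 * 0.09
= 0.9466

Q = 0.9466


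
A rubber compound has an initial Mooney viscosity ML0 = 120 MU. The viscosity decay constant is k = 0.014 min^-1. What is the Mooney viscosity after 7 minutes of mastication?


ML = ML0 * exp(-k * t)
ML = 120 * exp(-0.014 * 7)
ML = 120 * 0.9066
ML = 108.8 MU

108.8 MU


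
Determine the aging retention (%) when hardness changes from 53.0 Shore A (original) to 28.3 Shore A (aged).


Retention = aged / original * 100
= 28.3 / 53.0 * 100
= 53.4%

53.4%


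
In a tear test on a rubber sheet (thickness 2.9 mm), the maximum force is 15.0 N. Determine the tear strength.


Tear strength = force / thickness
= 15.0 / 2.9
= 5.17 N/mm

5.17 N/mm


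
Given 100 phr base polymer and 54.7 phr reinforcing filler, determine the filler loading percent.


Filler % = filler / (rubber + filler) * 100
= 54.7 / (100 + 54.7) * 100
= 54.7 / 154.7 * 100
= 35.36%

35.36%


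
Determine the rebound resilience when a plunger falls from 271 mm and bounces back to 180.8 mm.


Resilience = h_rebound / h_drop * 100
= 180.8 / 271 * 100
= 66.7%

66.7%


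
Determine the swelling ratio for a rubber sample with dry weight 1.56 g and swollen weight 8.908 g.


Q = W_swollen / W_dry
Q = 8.908 / 1.56
Q = 5.71

Q = 5.71


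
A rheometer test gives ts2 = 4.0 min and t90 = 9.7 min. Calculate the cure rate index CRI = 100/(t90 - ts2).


CRI = 100 / (t90 - ts2)
= 100 / (9.7 - 4.0)
= 100 / 5.7
= 17.54 min^-1

17.54 min^-1


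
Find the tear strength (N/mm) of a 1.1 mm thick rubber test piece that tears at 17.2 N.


Tear strength = force / thickness
= 17.2 / 1.1
= 15.64 N/mm

15.64 N/mm


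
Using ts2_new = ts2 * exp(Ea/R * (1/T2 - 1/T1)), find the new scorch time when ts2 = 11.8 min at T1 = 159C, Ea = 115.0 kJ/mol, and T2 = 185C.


Convert temperatures: T1 = 159 + 273.15 = 432.15 K, T2 = 185 + 273.15 = 458.15 K
ts2_new = 11.8 * exp(115000 / 8.314 * (1/458.15 - 1/432.15))
1/T2 - 1/T1 = -1.3132e-04
ts2_new = 1.92 min

1.92 min


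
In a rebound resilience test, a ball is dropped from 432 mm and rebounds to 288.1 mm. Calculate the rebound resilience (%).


Resilience = h_rebound / h_drop * 100
= 288.1 / 432 * 100
= 66.7%

66.7%


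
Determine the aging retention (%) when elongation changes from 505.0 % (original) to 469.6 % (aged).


Retention = aged / original * 100
= 469.6 / 505.0 * 100
= 93.0%

93.0%


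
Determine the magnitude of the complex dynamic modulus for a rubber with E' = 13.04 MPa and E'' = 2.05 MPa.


|E*| = sqrt(E'^2 + E''^2)
= sqrt(13.04^2 + 2.05^2)
= sqrt(170.0416 + 4.2025)
= 13.2 MPa

13.2 MPa


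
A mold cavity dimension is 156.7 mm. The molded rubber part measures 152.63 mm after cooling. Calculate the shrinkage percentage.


Shrinkage = (mold - part) / mold * 100
= (156.7 - 152.63) / 156.7 * 100
= 4.07 / 156.7 * 100
= 2.6%

2.6%


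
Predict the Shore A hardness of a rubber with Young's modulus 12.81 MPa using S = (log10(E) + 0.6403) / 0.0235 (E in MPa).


log10(E) = 0.0235*S - 0.6403  =>  S = (log10(E) + 0.6403) / 0.0235
log10(12.81) = 1.107549
S = (1.107549 + 0.6403) / 0.0235 = 1.747849 / 0.0235
S = 74.4

Shore A = 74.4


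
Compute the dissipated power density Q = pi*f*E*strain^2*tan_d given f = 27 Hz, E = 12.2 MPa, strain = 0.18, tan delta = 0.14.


Q = pi * f * E * strain^2 * tan_d
= pi * 27 * 12.2 * 0.18^2 * 0.14
= pi * 27 * 12.2 * 0.0324 * 0.14
= 4.6940

Q = 4.6940


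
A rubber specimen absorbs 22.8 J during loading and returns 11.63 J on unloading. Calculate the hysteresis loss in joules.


Hysteresis loss = loading - unloading
= 22.8 - 11.63
= 11.17 J

11.17 J


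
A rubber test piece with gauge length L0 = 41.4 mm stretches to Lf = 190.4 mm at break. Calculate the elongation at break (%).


Elongation = (Lf - L0) / L0 * 100
= (190.4 - 41.4) / 41.4 * 100
= 149.0 / 41.4 * 100
= 359.9%

359.9%


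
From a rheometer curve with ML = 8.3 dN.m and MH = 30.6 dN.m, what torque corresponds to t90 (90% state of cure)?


M90 = ML + 0.9 * (MH - ML)
M90 = 8.3 + 0.9 * (30.6 - 8.3)
M90 = 8.3 + 0.9 * 22.3
M90 = 28.37 dN.m

28.37 dN.m


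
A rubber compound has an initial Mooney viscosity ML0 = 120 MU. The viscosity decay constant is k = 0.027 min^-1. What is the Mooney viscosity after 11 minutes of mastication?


ML = ML0 * exp(-k * t)
ML = 120 * exp(-0.027 * 11)
ML = 120 * 0.7430
ML = 89.17 MU

89.17 MU


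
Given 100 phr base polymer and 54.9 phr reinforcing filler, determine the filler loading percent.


Filler % = filler / (rubber + filler) * 100
= 54.9 / (100 + 54.9) * 100
= 54.9 / 154.9 * 100
= 35.44%

35.44%


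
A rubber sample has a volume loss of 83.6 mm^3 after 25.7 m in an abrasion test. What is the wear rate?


Rate = volume_loss / distance
= 83.6 / 25.7
= 3.253 mm^3/m

3.253 mm^3/m


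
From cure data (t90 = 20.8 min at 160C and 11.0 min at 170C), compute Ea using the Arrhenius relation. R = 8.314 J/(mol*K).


T1 = 433.15 K, T2 = 443.15 K
1/T1 - 1/T2 = 5.2097e-05
ln(t1/t2) = ln(20.8/11.0) = 0.6371
Ea = 8.314 * 0.6371 / 5.2097e-05 = 101666.4997 J/mol
Ea = 101.67 kJ/mol

101.67 kJ/mol


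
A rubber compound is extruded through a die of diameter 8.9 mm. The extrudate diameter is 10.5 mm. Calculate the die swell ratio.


Die swell ratio = D_extrudate / D_die
= 10.5 / 8.9
= 1.18

Die swell = 1.18


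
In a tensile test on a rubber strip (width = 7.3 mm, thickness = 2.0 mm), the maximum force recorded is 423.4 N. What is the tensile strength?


Area = width * thickness = 7.3 * 2.0 = 14.6 mm^2
TS = force / area = 423.4 / 14.6 = 29.0 MPa

29.0 MPa


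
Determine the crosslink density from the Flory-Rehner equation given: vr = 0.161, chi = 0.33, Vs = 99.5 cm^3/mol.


ln(1 - vr) = ln(1 - 0.161) = -0.1755
Numerator = -((-0.1755) + 0.161 + 0.33 * 0.161^2) = 0.0060
Denominator = 99.5 * (0.161^(1/3) - 0.161/2) = 46.1195
nu = 0.0060 / 46.1195 = 1.2989e-04 mol/cm^3

1.2989e-04 mol/cm^3


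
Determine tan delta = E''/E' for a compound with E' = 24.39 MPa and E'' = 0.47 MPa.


tan delta = E'' / E'
= 0.47 / 24.39
= 0.0193

tan delta = 0.0193


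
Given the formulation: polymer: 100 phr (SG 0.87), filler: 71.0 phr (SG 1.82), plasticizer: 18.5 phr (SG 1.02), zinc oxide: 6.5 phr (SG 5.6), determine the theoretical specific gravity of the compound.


Sum of weights = 196.0
Volume contributions:
  polymer: 100/0.87 = 114.9425
  filler: 71.0/1.82 = 39.0110
  plasticizer: 18.5/1.02 = 18.1373
  zinc oxide: 6.5/5.6 = 1.1607
Sum of volumes = 173.2515
SG = 196.0 / 173.2515 = 1.131

SG = 1.131


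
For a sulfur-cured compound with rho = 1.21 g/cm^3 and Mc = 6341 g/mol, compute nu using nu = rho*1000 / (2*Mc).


nu = rho * 1000 / (2 * Mc)
nu = 1.21 * 1000 / (2 * 6341)
nu = 1210.0 / 12682
nu = 0.0954 mol/L

0.0954 mol/L


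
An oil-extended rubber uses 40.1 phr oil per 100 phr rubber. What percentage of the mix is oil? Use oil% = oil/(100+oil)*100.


Oil % = oil / (100 + oil) * 100
= 40.1 / (100 + 40.1) * 100
= 40.1 / 140.1 * 100
= 28.62%

28.62%


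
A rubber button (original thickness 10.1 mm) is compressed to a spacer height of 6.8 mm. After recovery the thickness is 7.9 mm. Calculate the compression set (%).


CS = (t0 - recovered) / (t0 - ts) * 100
= (10.1 - 7.9) / (10.1 - 6.8) * 100
= 2.2 / 3.3 * 100
= 66.7%

66.7%


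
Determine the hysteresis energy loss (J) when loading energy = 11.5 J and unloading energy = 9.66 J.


Hysteresis loss = loading - unloading
= 11.5 - 9.66
= 1.84 J

1.84 J


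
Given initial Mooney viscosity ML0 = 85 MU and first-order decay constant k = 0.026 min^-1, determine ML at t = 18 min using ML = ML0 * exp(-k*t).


ML = ML0 * exp(-k * t)
ML = 85 * exp(-0.026 * 18)
ML = 85 * 0.6263
ML = 53.23 MU

53.23 MU


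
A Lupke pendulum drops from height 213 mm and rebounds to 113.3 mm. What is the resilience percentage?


Resilience = h_rebound / h_drop * 100
= 113.3 / 213 * 100
= 53.2%

53.2%


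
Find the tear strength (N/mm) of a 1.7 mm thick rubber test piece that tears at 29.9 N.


Tear strength = force / thickness
= 29.9 / 1.7
= 17.59 N/mm

17.59 N/mm


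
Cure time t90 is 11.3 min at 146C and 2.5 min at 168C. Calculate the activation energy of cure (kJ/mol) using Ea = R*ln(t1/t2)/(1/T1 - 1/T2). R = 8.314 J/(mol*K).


T1 = 419.15 K, T2 = 441.15 K
1/T1 - 1/T2 = 1.1898e-04
ln(t1/t2) = ln(11.3/2.5) = 1.5085
Ea = 8.314 * 1.5085 / 1.1898e-04 = 105412.4387 J/mol
Ea = 105.41 kJ/mol

105.41 kJ/mol


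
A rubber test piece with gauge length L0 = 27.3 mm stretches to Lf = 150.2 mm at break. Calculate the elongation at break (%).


Elongation = (Lf - L0) / L0 * 100
= (150.2 - 27.3) / 27.3 * 100
= 122.9 / 27.3 * 100
= 450.2%

450.2%


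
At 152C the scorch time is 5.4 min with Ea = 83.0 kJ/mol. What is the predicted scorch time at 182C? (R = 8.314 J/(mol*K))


Convert temperatures: T1 = 152 + 273.15 = 425.15 K, T2 = 182 + 273.15 = 455.15 K
ts2_new = 5.4 * exp(83000 / 8.314 * (1/455.15 - 1/425.15))
1/T2 - 1/T1 = -1.5503e-04
ts2_new = 1.15 min

1.15 min


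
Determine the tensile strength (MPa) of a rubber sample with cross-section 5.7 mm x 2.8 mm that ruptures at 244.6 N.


Area = width * thickness = 5.7 * 2.8 = 15.96 mm^2
TS = force / area = 244.6 / 15.96 = 15.33 MPa

15.33 MPa


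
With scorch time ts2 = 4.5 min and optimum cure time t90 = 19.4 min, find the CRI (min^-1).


CRI = 100 / (t90 - ts2)
= 100 / (19.4 - 4.5)
= 100 / 14.9
= 6.71 min^-1

6.71 min^-1


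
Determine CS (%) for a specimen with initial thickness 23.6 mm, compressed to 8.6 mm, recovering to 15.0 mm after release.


CS = (t0 - recovered) / (t0 - ts) * 100
= (23.6 - 15.0) / (23.6 - 8.6) * 100
= 8.6 / 15.0 * 100
= 57.3%

57.3%


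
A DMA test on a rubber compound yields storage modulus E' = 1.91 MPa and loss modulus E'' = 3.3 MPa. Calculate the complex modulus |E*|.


|E*| = sqrt(E'^2 + E''^2)
= sqrt(1.91^2 + 3.3^2)
= sqrt(3.6481 + 10.8900)
= 3.813 MPa

3.813 MPa


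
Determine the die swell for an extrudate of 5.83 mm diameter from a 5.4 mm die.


Die swell ratio = D_extrudate / D_die
= 5.83 / 5.4
= 1.08

Die swell = 1.08


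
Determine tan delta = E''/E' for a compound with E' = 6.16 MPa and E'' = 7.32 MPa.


tan delta = E'' / E'
= 7.32 / 6.16
= 1.1883

tan delta = 1.1883


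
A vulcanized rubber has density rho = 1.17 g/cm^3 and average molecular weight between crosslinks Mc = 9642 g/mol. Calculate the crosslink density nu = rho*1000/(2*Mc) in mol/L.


nu = rho * 1000 / (2 * Mc)
nu = 1.17 * 1000 / (2 * 9642)
nu = 1170.0 / 19284
nu = 0.0607 mol/L

0.0607 mol/L


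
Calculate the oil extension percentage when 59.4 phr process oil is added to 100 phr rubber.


Oil % = oil / (100 + oil) * 100
= 59.4 / (100 + 59.4) * 100
= 59.4 / 159.4 * 100
= 37.26%

37.26%


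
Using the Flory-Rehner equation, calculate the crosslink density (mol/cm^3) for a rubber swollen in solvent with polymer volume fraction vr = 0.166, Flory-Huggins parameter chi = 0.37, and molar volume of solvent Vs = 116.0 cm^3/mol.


ln(1 - vr) = ln(1 - 0.166) = -0.1815
Numerator = -((-0.1815) + 0.166 + 0.37 * 0.166^2) = 0.0053
Denominator = 116.0 * (0.166^(1/3) - 0.166/2) = 54.1240
nu = 0.0053 / 54.1240 = 9.8407e-05 mol/cm^3

9.8407e-05 mol/cm^3


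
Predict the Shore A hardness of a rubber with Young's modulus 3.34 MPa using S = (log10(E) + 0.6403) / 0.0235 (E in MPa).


log10(E) = 0.0235*S - 0.6403  =>  S = (log10(E) + 0.6403) / 0.0235
log10(3.34) = 0.523746
S = (0.523746 + 0.6403) / 0.0235 = 1.164046 / 0.0235
S = 49.5

Shore A = 49.5


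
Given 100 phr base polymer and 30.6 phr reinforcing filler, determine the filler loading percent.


Filler % = filler / (rubber + filler) * 100
= 30.6 / (100 + 30.6) * 100
= 30.6 / 130.6 * 100
= 23.43%

23.43%


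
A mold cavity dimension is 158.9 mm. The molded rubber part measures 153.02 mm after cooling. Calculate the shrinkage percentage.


Shrinkage = (mold - part) / mold * 100
= (158.9 - 153.02) / 158.9 * 100
= 5.88 / 158.9 * 100
= 3.7%

3.7%


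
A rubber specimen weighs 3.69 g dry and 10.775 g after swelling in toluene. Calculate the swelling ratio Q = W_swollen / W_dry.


Q = W_swollen / W_dry
Q = 10.775 / 3.69
Q = 2.92

Q = 2.92


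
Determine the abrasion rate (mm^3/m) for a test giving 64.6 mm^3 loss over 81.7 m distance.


Rate = volume_loss / distance
= 64.6 / 81.7
= 0.791 mm^3/m

0.791 mm^3/m


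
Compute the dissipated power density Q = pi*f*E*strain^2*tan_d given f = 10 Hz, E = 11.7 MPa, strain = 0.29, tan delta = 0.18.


Q = pi * f * E * strain^2 * tan_d
= pi * 10 * 11.7 * 0.29^2 * 0.18
= pi * 10 * 11.7 * 0.0841 * 0.18
= 5.5642

Q = 5.5642


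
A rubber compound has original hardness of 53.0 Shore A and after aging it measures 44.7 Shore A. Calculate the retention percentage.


Retention = aged / original * 100
= 44.7 / 53.0 * 100
= 84.3%

84.3%


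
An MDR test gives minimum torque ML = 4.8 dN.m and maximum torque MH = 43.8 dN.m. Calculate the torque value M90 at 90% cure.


M90 = ML + 0.9 * (MH - ML)
M90 = 4.8 + 0.9 * (43.8 - 4.8)
M90 = 4.8 + 0.9 * 39.0
M90 = 39.9 dN.m

39.9 dN.m


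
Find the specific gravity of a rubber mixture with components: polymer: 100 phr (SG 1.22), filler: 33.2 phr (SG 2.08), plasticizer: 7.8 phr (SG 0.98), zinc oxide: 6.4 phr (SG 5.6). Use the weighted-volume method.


Sum of weights = 147.4
Volume contributions:
  polymer: 100/1.22 = 81.9672
  filler: 33.2/2.08 = 15.9615
  plasticizer: 7.8/0.98 = 7.9592
  zinc oxide: 6.4/5.6 = 1.1429
Sum of volumes = 107.0308
SG = 147.4 / 107.0308 = 1.377

SG = 1.377


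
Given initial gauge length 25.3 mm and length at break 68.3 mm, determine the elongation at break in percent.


Elongation = (Lf - L0) / L0 * 100
= (68.3 - 25.3) / 25.3 * 100
= 43.0 / 25.3 * 100
= 170.0%

170.0%


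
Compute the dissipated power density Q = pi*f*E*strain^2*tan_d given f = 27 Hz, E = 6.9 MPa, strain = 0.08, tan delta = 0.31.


Q = pi * f * E * strain^2 * tan_d
= pi * 27 * 6.9 * 0.08^2 * 0.31
= pi * 27 * 6.9 * 0.0064 * 0.31
= 1.1612

Q = 1.1612


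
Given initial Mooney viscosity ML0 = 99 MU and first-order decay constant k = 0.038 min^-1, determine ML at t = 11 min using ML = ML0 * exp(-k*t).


ML = ML0 * exp(-k * t)
ML = 99 * exp(-0.038 * 11)
ML = 99 * 0.6584
ML = 65.18 MU

65.18 MU


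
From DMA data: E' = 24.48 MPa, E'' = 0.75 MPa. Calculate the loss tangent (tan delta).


tan delta = E'' / E'
= 0.75 / 24.48
= 0.0306

tan delta = 0.0306


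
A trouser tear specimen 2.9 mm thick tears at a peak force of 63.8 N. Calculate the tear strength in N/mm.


Tear strength = force / thickness
= 63.8 / 2.9
= 22.0 N/mm

22.0 N/mm


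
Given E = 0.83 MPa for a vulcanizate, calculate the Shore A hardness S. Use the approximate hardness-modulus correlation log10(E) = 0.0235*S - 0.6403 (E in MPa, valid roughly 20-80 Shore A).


log10(E) = 0.0235*S - 0.6403  =>  S = (log10(E) + 0.6403) / 0.0235
log10(0.83) = -0.080922
S = (-0.080922 + 0.6403) / 0.0235 = 0.559378 / 0.0235
S = 23.8

Shore A = 23.8


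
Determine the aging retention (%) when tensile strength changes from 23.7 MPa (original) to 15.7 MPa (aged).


Retention = aged / original * 100
= 15.7 / 23.7 * 100
= 66.2%

66.2%


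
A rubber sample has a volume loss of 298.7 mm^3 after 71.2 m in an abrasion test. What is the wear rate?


Rate = volume_loss / distance
= 298.7 / 71.2
= 4.195 mm^3/m

4.195 mm^3/m


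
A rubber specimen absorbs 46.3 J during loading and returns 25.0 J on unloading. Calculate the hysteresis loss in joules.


Hysteresis loss = loading - unloading
= 46.3 - 25.0
= 21.3 J

21.3 J


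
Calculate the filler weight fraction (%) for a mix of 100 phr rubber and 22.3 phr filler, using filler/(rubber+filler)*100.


Filler % = filler / (rubber + filler) * 100
= 22.3 / (100 + 22.3) * 100
= 22.3 / 122.3 * 100
= 18.23%

18.23%


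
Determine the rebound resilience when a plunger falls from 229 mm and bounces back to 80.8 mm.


Resilience = h_rebound / h_drop * 100
= 80.8 / 229 * 100
= 35.3%

35.3%


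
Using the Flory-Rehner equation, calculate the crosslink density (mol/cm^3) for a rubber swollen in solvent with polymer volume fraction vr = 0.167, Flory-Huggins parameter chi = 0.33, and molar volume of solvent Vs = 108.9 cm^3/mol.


ln(1 - vr) = ln(1 - 0.167) = -0.1827
Numerator = -((-0.1827) + 0.167 + 0.33 * 0.167^2) = 0.0065
Denominator = 108.9 * (0.167^(1/3) - 0.167/2) = 50.8768
nu = 0.0065 / 50.8768 = 1.2812e-04 mol/cm^3

1.2812e-04 mol/cm^3


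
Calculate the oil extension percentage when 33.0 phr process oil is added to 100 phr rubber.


Oil % = oil / (100 + oil) * 100
= 33.0 / (100 + 33.0) * 100
= 33.0 / 133.0 * 100
= 24.81%

24.81%


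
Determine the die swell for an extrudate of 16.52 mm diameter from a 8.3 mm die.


Die swell ratio = D_extrudate / D_die
= 16.52 / 8.3
= 1.99

Die swell = 1.99


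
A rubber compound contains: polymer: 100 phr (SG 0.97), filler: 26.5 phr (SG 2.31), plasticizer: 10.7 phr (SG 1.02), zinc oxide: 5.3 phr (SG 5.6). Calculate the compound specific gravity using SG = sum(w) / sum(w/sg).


Sum of weights = 142.5
Volume contributions:
  polymer: 100/0.97 = 103.0928
  filler: 26.5/2.31 = 11.4719
  plasticizer: 10.7/1.02 = 10.4902
  zinc oxide: 5.3/5.6 = 0.9464
Sum of volumes = 126.0013
SG = 142.5 / 126.0013 = 1.131

SG = 1.131


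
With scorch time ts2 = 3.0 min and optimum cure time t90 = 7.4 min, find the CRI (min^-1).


CRI = 100 / (t90 - ts2)
= 100 / (7.4 - 3.0)
= 100 / 4.4
= 22.73 min^-1

22.73 min^-1


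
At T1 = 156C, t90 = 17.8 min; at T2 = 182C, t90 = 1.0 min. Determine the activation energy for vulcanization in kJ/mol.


T1 = 429.15 K, T2 = 455.15 K
1/T1 - 1/T2 = 1.3311e-04
ln(t1/t2) = ln(17.8/1.0) = 2.8792
Ea = 8.314 * 2.8792 / 1.3311e-04 = 179834.0550 J/mol
Ea = 179.83 kJ/mol

179.83 kJ/mol


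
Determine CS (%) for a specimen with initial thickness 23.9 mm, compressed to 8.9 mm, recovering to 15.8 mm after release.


CS = (t0 - recovered) / (t0 - ts) * 100
= (23.9 - 15.8) / (23.9 - 8.9) * 100
= 8.1 / 15.0 * 100
= 54.0%

54.0%


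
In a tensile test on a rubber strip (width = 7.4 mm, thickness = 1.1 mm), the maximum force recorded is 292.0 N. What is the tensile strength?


Area = width * thickness = 7.4 * 1.1 = 8.14 mm^2
TS = force / area = 292.0 / 8.14 = 35.87 MPa

35.87 MPa


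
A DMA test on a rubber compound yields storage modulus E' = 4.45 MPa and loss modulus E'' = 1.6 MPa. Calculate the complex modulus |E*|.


|E*| = sqrt(E'^2 + E''^2)
= sqrt(4.45^2 + 1.6^2)
= sqrt(19.8025 + 2.5600)
= 4.729 MPa

4.729 MPa


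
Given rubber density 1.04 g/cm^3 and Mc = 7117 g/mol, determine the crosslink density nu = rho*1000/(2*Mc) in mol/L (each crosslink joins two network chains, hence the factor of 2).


nu = rho * 1000 / (2 * Mc)
nu = 1.04 * 1000 / (2 * 7117)
nu = 1040.0 / 14234
nu = 0.0731 mol/L

0.0731 mol/L


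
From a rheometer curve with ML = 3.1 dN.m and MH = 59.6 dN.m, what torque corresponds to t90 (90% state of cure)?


M90 = ML + 0.9 * (MH - ML)
M90 = 3.1 + 0.9 * (59.6 - 3.1)
M90 = 3.1 + 0.9 * 56.5
M90 = 53.95 dN.m

53.95 dN.m


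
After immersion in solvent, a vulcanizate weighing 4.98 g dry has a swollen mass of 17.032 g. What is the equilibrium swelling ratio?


Q = W_swollen / W_dry
Q = 17.032 / 4.98
Q = 3.42

Q = 3.42


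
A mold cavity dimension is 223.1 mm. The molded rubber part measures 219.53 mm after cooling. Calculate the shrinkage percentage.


Shrinkage = (mold - part) / mold * 100
= (223.1 - 219.53) / 223.1 * 100
= 3.57 / 223.1 * 100
= 1.6%

1.6%


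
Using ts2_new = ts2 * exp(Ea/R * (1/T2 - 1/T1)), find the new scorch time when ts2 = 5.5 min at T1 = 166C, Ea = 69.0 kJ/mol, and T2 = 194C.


Convert temperatures: T1 = 166 + 273.15 = 439.15 K, T2 = 194 + 273.15 = 467.15 K
ts2_new = 5.5 * exp(69000 / 8.314 * (1/467.15 - 1/439.15))
1/T2 - 1/T1 = -1.3649e-04
ts2_new = 1.77 min

1.77 min


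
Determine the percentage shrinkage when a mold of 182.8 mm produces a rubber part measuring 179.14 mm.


Shrinkage = (mold - part) / mold * 100
= (182.8 - 179.14) / 182.8 * 100
= 3.66 / 182.8 * 100
= 2.0%

2.0%


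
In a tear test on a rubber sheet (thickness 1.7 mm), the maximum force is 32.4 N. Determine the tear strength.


Tear strength = force / thickness
= 32.4 / 1.7
= 19.06 N/mm

19.06 N/mm


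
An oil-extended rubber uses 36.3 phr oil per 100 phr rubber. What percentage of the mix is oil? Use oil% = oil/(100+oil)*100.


Oil % = oil / (100 + oil) * 100
= 36.3 / (100 + 36.3) * 100
= 36.3 / 136.3 * 100
= 26.63%

26.63%


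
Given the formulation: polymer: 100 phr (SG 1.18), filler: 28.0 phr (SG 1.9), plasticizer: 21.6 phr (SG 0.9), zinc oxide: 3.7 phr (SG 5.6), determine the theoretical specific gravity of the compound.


Sum of weights = 153.3
Volume contributions:
  polymer: 100/1.18 = 84.7458
  filler: 28.0/1.9 = 14.7368
  plasticizer: 21.6/0.9 = 24.0000
  zinc oxide: 3.7/5.6 = 0.6607
Sum of volumes = 124.1433
SG = 153.3 / 124.1433 = 1.235

SG = 1.235


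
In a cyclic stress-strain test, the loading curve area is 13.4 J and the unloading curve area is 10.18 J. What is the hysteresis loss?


Hysteresis loss = loading - unloading
= 13.4 - 10.18
= 3.22 J

3.22 J


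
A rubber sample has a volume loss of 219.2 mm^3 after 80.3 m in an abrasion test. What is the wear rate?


Rate = volume_loss / distance
= 219.2 / 80.3
= 2.73 mm^3/m

2.73 mm^3/m


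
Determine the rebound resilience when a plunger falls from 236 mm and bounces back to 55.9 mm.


Resilience = h_rebound / h_drop * 100
= 55.9 / 236 * 100
= 23.7%

23.7%


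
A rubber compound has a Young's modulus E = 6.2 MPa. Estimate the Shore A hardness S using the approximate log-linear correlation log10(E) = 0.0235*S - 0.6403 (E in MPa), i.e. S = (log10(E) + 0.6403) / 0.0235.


log10(E) = 0.0235*S - 0.6403  =>  S = (log10(E) + 0.6403) / 0.0235
log10(6.2) = 0.792392
S = (0.792392 + 0.6403) / 0.0235 = 1.432692 / 0.0235
S = 61.0

Shore A = 61.0


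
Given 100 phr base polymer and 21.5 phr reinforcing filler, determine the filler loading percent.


Filler % = filler / (rubber + filler) * 100
= 21.5 / (100 + 21.5) * 100
= 21.5 / 121.5 * 100
= 17.7%

17.7%


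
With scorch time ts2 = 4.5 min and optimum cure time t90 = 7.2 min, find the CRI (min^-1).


CRI = 100 / (t90 - ts2)
= 100 / (7.2 - 4.5)
= 100 / 2.7
= 37.04 min^-1

37.04 min^-1


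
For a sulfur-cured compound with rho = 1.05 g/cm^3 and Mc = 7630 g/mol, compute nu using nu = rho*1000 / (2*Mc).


nu = rho * 1000 / (2 * Mc)
nu = 1.05 * 1000 / (2 * 7630)
nu = 1050.0 / 15260
nu = 0.0688 mol/L

0.0688 mol/L


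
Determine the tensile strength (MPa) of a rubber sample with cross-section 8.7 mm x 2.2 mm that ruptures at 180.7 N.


Area = width * thickness = 8.7 * 2.2 = 19.14 mm^2
TS = force / area = 180.7 / 19.14 = 9.44 MPa

9.44 MPa


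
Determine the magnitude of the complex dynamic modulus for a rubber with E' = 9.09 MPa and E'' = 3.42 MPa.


|E*| = sqrt(E'^2 + E''^2)
= sqrt(9.09^2 + 3.42^2)
= sqrt(82.6281 + 11.6964)
= 9.712 MPa

9.712 MPa


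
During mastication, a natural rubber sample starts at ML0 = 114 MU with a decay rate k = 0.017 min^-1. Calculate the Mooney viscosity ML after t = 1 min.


ML = ML0 * exp(-k * t)
ML = 114 * exp(-0.017 * 1)
ML = 114 * 0.9831
ML = 112.08 MU

112.08 MU


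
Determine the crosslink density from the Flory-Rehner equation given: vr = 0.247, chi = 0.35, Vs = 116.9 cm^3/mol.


ln(1 - vr) = ln(1 - 0.247) = -0.2837
Numerator = -((-0.2837) + 0.247 + 0.35 * 0.247^2) = 0.0153
Denominator = 116.9 * (0.247^(1/3) - 0.247/2) = 58.9095
nu = 0.0153 / 58.9095 = 2.6035e-04 mol/cm^3

2.6035e-04 mol/cm^3


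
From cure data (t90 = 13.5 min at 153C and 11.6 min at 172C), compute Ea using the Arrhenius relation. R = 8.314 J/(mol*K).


T1 = 426.15 K, T2 = 445.15 K
1/T1 - 1/T2 = 1.0016e-04
ln(t1/t2) = ln(13.5/11.6) = 0.1517
Ea = 8.314 * 0.1517 / 1.0016e-04 = 12591.1890 J/mol
Ea = 12.59 kJ/mol

12.59 kJ/mol


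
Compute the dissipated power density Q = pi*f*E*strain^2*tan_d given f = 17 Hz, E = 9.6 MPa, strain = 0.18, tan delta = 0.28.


Q = pi * f * E * strain^2 * tan_d
= pi * 17 * 9.6 * 0.18^2 * 0.28
= pi * 17 * 9.6 * 0.0324 * 0.28
= 4.6513

Q = 4.6513


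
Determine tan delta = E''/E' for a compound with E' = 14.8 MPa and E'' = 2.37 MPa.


tan delta = E'' / E'
= 2.37 / 14.8
= 0.1601

tan delta = 0.1601


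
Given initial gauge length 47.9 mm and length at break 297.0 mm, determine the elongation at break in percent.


Elongation = (Lf - L0) / L0 * 100
= (297.0 - 47.9) / 47.9 * 100
= 249.1 / 47.9 * 100
= 520.0%

520.0%


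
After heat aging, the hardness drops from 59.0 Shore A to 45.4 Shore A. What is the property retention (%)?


Retention = aged / original * 100
= 45.4 / 59.0 * 100
= 76.9%

76.9%


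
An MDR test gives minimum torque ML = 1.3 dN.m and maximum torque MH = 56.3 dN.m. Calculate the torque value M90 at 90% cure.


M90 = ML + 0.9 * (MH - ML)
M90 = 1.3 + 0.9 * (56.3 - 1.3)
M90 = 1.3 + 0.9 * 55.0
M90 = 50.8 dN.m

50.8 dN.m


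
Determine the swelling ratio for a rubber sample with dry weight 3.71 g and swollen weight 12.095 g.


Q = W_swollen / W_dry
Q = 12.095 / 3.71
Q = 3.26

Q = 3.26


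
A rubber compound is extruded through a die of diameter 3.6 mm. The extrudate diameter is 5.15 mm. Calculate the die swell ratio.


Die swell ratio = D_extrudate / D_die
= 5.15 / 3.6
= 1.431

Die swell = 1.431


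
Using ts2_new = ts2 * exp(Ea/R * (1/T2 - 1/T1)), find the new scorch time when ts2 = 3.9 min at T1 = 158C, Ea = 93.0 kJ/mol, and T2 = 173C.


Convert temperatures: T1 = 158 + 273.15 = 431.15 K, T2 = 173 + 273.15 = 446.15 K
ts2_new = 3.9 * exp(93000 / 8.314 * (1/446.15 - 1/431.15))
1/T2 - 1/T1 = -7.7980e-05
ts2_new = 1.63 min

1.63 min


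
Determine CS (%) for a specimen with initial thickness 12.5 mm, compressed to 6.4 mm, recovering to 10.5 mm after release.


CS = (t0 - recovered) / (t0 - ts) * 100
= (12.5 - 10.5) / (12.5 - 6.4) * 100
= 2.0 / 6.1 * 100
= 32.8%

32.8%


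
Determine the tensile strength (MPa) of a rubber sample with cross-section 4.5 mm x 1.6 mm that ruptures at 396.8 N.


Area = width * thickness = 4.5 * 1.6 = 7.2 mm^2
TS = force / area = 396.8 / 7.2 = 55.11 MPa

55.11 MPa


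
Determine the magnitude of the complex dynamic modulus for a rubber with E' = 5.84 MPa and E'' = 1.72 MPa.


|E*| = sqrt(E'^2 + E''^2)
= sqrt(5.84^2 + 1.72^2)
= sqrt(34.1056 + 2.9584)
= 6.088 MPa

6.088 MPa


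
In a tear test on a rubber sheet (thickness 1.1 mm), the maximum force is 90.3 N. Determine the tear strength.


Tear strength = force / thickness
= 90.3 / 1.1
= 82.09 N/mm

82.09 N/mm


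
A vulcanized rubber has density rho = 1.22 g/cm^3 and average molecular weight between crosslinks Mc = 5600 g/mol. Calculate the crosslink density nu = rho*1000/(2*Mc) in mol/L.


nu = rho * 1000 / (2 * Mc)
nu = 1.22 * 1000 / (2 * 5600)
nu = 1220.0 / 11200
nu = 0.1089 mol/L

0.1089 mol/L


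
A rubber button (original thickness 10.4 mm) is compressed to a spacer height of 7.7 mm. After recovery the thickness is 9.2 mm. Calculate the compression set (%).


CS = (t0 - recovered) / (t0 - ts) * 100
= (10.4 - 9.2) / (10.4 - 7.7) * 100
= 1.2 / 2.7 * 100
= 44.4%

44.4%


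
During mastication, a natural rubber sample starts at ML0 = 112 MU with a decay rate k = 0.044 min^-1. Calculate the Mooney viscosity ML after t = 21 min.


ML = ML0 * exp(-k * t)
ML = 112 * exp(-0.044 * 21)
ML = 112 * 0.3969
ML = 44.46 MU

44.46 MU


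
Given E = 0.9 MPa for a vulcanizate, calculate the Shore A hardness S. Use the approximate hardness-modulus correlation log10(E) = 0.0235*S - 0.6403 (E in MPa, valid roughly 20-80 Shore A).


log10(E) = 0.0235*S - 0.6403  =>  S = (log10(E) + 0.6403) / 0.0235
log10(0.9) = -0.045757
S = (-0.045757 + 0.6403) / 0.0235 = 0.594543 / 0.0235
S = 25.3

Shore A = 25.3


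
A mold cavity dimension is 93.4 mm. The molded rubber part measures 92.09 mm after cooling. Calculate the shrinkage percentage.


Shrinkage = (mold - part) / mold * 100
= (93.4 - 92.09) / 93.4 * 100
= 1.31 / 93.4 * 100
= 1.4%

1.4%


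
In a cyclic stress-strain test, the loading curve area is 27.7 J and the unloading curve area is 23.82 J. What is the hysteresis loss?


Hysteresis loss = loading - unloading
= 27.7 - 23.82
= 3.88 J

3.88 J


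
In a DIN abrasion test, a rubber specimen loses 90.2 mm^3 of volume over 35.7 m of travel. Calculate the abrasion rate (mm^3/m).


Rate = volume_loss / distance
= 90.2 / 35.7
= 2.527 mm^3/m

2.527 mm^3/m


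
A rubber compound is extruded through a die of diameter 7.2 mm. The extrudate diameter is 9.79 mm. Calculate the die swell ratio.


Die swell ratio = D_extrudate / D_die
= 9.79 / 7.2
= 1.36

Die swell = 1.36


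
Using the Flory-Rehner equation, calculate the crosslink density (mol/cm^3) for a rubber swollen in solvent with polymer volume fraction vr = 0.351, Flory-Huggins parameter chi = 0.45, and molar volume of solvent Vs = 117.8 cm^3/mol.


ln(1 - vr) = ln(1 - 0.351) = -0.4323
Numerator = -((-0.4323) + 0.351 + 0.45 * 0.351^2) = 0.0259
Denominator = 117.8 * (0.351^(1/3) - 0.351/2) = 62.4223
nu = 0.0259 / 62.4223 = 4.1463e-04 mol/cm^3

4.1463e-04 mol/cm^3


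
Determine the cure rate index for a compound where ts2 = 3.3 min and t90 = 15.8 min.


CRI = 100 / (t90 - ts2)
= 100 / (15.8 - 3.3)
= 100 / 12.5
= 8.0 min^-1

8.0 min^-1


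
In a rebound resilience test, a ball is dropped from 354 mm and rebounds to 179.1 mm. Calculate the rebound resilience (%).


Resilience = h_rebound / h_drop * 100
= 179.1 / 354 * 100
= 50.6%

50.6%


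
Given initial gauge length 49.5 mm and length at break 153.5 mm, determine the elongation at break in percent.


Elongation = (Lf - L0) / L0 * 100
= (153.5 - 49.5) / 49.5 * 100
= 104.0 / 49.5 * 100
= 210.1%

210.1%


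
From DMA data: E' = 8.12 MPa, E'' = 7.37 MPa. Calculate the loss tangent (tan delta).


tan delta = E'' / E'
= 7.37 / 8.12
= 0.9076

tan delta = 0.9076


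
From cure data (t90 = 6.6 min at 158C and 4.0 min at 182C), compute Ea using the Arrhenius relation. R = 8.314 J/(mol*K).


T1 = 431.15 K, T2 = 455.15 K
1/T1 - 1/T2 = 1.2230e-04
ln(t1/t2) = ln(6.6/4.0) = 0.5008
Ea = 8.314 * 0.5008 / 1.2230e-04 = 34042.7476 J/mol
Ea = 34.04 kJ/mol

34.04 kJ/mol


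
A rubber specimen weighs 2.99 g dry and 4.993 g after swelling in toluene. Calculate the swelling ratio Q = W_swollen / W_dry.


Q = W_swollen / W_dry
Q = 4.993 / 2.99
Q = 1.67

Q = 1.67


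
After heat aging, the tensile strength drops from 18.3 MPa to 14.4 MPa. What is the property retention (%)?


Retention = aged / original * 100
= 14.4 / 18.3 * 100
= 78.7%

78.7%


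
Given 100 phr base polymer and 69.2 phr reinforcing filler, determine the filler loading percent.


Filler % = filler / (rubber + filler) * 100
= 69.2 / (100 + 69.2) * 100
= 69.2 / 169.2 * 100
= 40.9%

40.9%


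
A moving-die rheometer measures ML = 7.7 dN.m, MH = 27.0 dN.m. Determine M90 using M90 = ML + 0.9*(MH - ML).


M90 = ML + 0.9 * (MH - ML)
M90 = 7.7 + 0.9 * (27.0 - 7.7)
M90 = 7.7 + 0.9 * 19.3
M90 = 25.07 dN.m

25.07 dN.m


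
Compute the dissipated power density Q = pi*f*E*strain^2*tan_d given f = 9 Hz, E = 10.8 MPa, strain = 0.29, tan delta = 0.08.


Q = pi * f * E * strain^2 * tan_d
= pi * 9 * 10.8 * 0.29^2 * 0.08
= pi * 9 * 10.8 * 0.0841 * 0.08
= 2.0545

Q = 2.0545


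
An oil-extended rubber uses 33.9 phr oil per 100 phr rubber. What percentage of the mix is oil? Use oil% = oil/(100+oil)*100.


Oil % = oil / (100 + oil) * 100
= 33.9 / (100 + 33.9) * 100
= 33.9 / 133.9 * 100
= 25.32%

25.32%


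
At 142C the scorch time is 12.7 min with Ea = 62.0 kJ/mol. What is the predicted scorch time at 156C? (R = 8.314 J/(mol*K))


Convert temperatures: T1 = 142 + 273.15 = 415.15 K, T2 = 156 + 273.15 = 429.15 K
ts2_new = 12.7 * exp(62000 / 8.314 * (1/429.15 - 1/415.15))
1/T2 - 1/T1 = -7.8580e-05
ts2_new = 7.07 min

7.07 min


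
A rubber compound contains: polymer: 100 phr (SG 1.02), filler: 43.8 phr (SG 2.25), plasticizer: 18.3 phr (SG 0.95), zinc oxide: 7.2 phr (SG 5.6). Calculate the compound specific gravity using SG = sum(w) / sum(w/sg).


Sum of weights = 169.3
Volume contributions:
  polymer: 100/1.02 = 98.0392
  filler: 43.8/2.25 = 19.4667
  plasticizer: 18.3/0.95 = 19.2632
  zinc oxide: 7.2/5.6 = 1.2857
Sum of volumes = 138.0548
SG = 169.3 / 138.0548 = 1.226

SG = 1.226


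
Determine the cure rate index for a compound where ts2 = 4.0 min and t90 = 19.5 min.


CRI = 100 / (t90 - ts2)
= 100 / (19.5 - 4.0)
= 100 / 15.5
= 6.45 min^-1

6.45 min^-1


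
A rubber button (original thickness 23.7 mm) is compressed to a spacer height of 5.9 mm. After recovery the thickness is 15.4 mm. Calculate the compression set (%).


CS = (t0 - recovered) / (t0 - ts) * 100
= (23.7 - 15.4) / (23.7 - 5.9) * 100
= 8.3 / 17.8 * 100
= 46.6%

46.6%


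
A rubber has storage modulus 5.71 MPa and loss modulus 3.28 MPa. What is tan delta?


tan delta = E'' / E'
= 3.28 / 5.71
= 0.5744

tan delta = 0.5744


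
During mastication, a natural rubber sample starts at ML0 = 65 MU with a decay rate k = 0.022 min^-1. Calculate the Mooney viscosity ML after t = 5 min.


ML = ML0 * exp(-k * t)
ML = 65 * exp(-0.022 * 5)
ML = 65 * 0.8958
ML = 58.23 MU

58.23 MU


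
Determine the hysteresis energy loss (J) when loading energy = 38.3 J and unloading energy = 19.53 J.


Hysteresis loss = loading - unloading
= 38.3 - 19.53
= 18.77 J

18.77 J


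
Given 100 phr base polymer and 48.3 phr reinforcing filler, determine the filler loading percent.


Filler % = filler / (rubber + filler) * 100
= 48.3 / (100 + 48.3) * 100
= 48.3 / 148.3 * 100
= 32.57%

32.57%


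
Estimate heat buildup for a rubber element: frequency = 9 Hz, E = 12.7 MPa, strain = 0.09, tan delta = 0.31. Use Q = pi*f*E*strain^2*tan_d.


Q = pi * f * E * strain^2 * tan_d
= pi * 9 * 12.7 * 0.09^2 * 0.31
= pi * 9 * 12.7 * 0.0081 * 0.31
= 0.9017

Q = 0.9017


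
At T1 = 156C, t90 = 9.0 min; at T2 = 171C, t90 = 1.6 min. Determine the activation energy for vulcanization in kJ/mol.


T1 = 429.15 K, T2 = 444.15 K
1/T1 - 1/T2 = 7.8696e-05
ln(t1/t2) = ln(9.0/1.6) = 1.7272
Ea = 8.314 * 1.7272 / 7.8696e-05 = 182475.8692 J/mol
Ea = 182.48 kJ/mol

182.48 kJ/mol


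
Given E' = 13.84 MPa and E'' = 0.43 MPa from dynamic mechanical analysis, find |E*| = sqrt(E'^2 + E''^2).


|E*| = sqrt(E'^2 + E''^2)
= sqrt(13.84^2 + 0.43^2)
= sqrt(191.5456 + 0.1849)
= 13.847 MPa

13.847 MPa


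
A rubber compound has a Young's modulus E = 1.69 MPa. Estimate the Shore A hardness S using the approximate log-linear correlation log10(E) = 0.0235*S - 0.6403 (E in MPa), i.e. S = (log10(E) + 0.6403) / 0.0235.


log10(E) = 0.0235*S - 0.6403  =>  S = (log10(E) + 0.6403) / 0.0235
log10(1.69) = 0.227887
S = (0.227887 + 0.6403) / 0.0235 = 0.868187 / 0.0235
S = 36.9

Shore A = 36.9


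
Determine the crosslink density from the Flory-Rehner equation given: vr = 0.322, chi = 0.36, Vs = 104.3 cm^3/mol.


ln(1 - vr) = ln(1 - 0.322) = -0.3886
Numerator = -((-0.3886) + 0.322 + 0.36 * 0.322^2) = 0.0293
Denominator = 104.3 * (0.322^(1/3) - 0.322/2) = 54.6962
nu = 0.0293 / 54.6962 = 5.3535e-04 mol/cm^3

5.3535e-04 mol/cm^3


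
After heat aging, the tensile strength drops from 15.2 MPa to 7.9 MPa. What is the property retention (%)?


Retention = aged / original * 100
= 7.9 / 15.2 * 100
= 52.0%

52.0%


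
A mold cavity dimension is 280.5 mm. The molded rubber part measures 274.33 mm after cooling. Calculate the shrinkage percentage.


Shrinkage = (mold - part) / mold * 100
= (280.5 - 274.33) / 280.5 * 100
= 6.17 / 280.5 * 100
= 2.2%

2.2%


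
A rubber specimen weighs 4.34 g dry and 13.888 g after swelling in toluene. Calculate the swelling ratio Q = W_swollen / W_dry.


Q = W_swollen / W_dry
Q = 13.888 / 4.34
Q = 3.2

Q = 3.2


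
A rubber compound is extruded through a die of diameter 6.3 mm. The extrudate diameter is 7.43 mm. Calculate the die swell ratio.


Die swell ratio = D_extrudate / D_die
= 7.43 / 6.3
= 1.179

Die swell = 1.179


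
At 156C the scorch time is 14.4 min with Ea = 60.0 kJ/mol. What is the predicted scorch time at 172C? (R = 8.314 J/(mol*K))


Convert temperatures: T1 = 156 + 273.15 = 429.15 K, T2 = 172 + 273.15 = 445.15 K
ts2_new = 14.4 * exp(60000 / 8.314 * (1/445.15 - 1/429.15))
1/T2 - 1/T1 = -8.3754e-05
ts2_new = 7.87 min

7.87 min


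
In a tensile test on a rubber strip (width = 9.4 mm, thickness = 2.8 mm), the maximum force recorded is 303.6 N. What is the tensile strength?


Area = width * thickness = 9.4 * 2.8 = 26.32 mm^2
TS = force / area = 303.6 / 26.32 = 11.53 MPa

11.53 MPa


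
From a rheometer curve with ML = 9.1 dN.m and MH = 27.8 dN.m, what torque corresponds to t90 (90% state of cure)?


M90 = ML + 0.9 * (MH - ML)
M90 = 9.1 + 0.9 * (27.8 - 9.1)
M90 = 9.1 + 0.9 * 18.7
M90 = 25.93 dN.m

25.93 dN.m


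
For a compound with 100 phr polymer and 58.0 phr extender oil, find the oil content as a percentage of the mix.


Oil % = oil / (100 + oil) * 100
= 58.0 / (100 + 58.0) * 100
= 58.0 / 158.0 * 100
= 36.71%

36.71%


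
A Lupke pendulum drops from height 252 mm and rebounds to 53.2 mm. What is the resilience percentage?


Resilience = h_rebound / h_drop * 100
= 53.2 / 252 * 100
= 21.1%

21.1%


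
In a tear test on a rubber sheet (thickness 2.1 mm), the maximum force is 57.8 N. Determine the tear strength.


Tear strength = force / thickness
= 57.8 / 2.1
= 27.52 N/mm

27.52 N/mm


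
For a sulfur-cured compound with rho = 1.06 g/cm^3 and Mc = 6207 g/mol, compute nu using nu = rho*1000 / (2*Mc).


nu = rho * 1000 / (2 * Mc)
nu = 1.06 * 1000 / (2 * 6207)
nu = 1060.0 / 12414
nu = 0.0854 mol/L

0.0854 mol/L


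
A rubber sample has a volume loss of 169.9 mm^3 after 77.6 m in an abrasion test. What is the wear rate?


Rate = volume_loss / distance
= 169.9 / 77.6
= 2.189 mm^3/m

2.189 mm^3/m


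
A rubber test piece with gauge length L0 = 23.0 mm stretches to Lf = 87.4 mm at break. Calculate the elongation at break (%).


Elongation = (Lf - L0) / L0 * 100
= (87.4 - 23.0) / 23.0 * 100
= 64.4 / 23.0 * 100
= 280.0%

280.0%


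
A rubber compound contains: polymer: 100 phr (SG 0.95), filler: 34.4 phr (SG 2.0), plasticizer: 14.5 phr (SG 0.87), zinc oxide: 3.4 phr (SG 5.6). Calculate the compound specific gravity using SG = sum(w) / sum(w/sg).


Sum of weights = 152.3
Volume contributions:
  polymer: 100/0.95 = 105.2632
  filler: 34.4/2.0 = 17.2000
  plasticizer: 14.5/0.87 = 16.6667
  zinc oxide: 3.4/5.6 = 0.6071
Sum of volumes = 139.7370
SG = 152.3 / 139.7370 = 1.09

SG = 1.09
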